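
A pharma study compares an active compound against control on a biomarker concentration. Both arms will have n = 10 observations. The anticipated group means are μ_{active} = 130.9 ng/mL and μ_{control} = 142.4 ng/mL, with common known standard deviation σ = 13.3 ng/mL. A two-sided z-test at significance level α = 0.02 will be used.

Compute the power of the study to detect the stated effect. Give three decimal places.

Standardized effect: d = |μ_{active} − μ_{control}| / σ = |130.9 − 142.4| / 13.3 = 0.8647
Noncentrality parameter: λ = d·√(n/2) = 0.8647 × √(10/2) = 1.9334
Two-sided α = 0.02 → critical value z_{0.01} = 2.326.
Power = Φ(λ − 2.326) + Φ(−λ − 2.326) = Φ(-0.393) + Φ(-4.260) = 0.3472 + 0.0000 = 0.3472.

Power ≈ 0.347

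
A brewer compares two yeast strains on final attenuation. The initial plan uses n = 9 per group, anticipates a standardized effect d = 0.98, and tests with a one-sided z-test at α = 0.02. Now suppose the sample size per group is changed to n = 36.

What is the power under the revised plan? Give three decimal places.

With n = 36 per group: δ = d·√(n/2) = 0.98 × √(36/2) = 4.1578. Critical value z_{0.02} = 2.054.
Revised power = Φ(δ − 2.054) = Φ(2.104) = 0.9823.

Power ≈ 0.982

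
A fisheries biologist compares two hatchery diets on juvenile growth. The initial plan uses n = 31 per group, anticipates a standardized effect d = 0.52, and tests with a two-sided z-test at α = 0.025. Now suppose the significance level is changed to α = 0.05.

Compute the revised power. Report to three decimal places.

δ = d·√(n/2) = 0.52 × √(31/2) = 2.0472 (unchanged). New critical value: z_{0.025} = 1.960.
Revised power = Φ(δ − 1.960) + Φ(−δ − 1.960) = Φ(0.087) + Φ(-4.007) = 0.5348 + 0.0000 = 0.5348.

Power ≈ 0.535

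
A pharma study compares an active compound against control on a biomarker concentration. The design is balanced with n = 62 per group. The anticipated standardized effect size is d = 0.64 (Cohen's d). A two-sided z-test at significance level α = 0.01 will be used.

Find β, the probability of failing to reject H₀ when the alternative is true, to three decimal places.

β ≈ 0.162

Noncentrality parameter: δ = d·√(n/2) = 0.64 × √(62/2) = 3.5634
Critical value for a two-sided test at α = 0.01: z_{α/2} = 2.576.
Power = Φ(δ − 2.576) + Φ(−δ − 2.576) = Φ(0.988) + Φ(-6.139) = 0.8383 + 0.0000 = 0.8383.
Type II error: β = 1 − power = 1 − 0.8383 = 0.1617.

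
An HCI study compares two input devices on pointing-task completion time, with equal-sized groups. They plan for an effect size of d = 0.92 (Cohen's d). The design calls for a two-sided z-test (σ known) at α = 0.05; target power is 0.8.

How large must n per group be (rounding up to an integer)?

Set Φ(δ − 1.960) = 0.8; then δ − 1.960 = Φ⁻¹(0.8) = 0.842, giving δ = 2.802.
(The Φ(−δ − z_{α/2}) term is vanishingly small for δ > 0 and is dropped in the standard sample-size formula.)
δ = d·√(n/2) ⇒ n = 2(δ/d)² = 2 × (2.802 / 0.92)² = 18.55.
Round up to the next whole unit.

n = 19 per group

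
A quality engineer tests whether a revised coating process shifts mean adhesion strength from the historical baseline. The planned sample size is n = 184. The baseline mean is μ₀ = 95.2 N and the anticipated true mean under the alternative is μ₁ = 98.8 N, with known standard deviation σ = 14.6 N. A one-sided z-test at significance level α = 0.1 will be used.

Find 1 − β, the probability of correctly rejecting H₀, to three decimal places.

Standardized effect: d = |μ₁ − μ₀| / σ = |98.8 − 95.2| / 14.6 = 0.2466
Noncentrality parameter: δ = d·√n = 0.2466 × √184 = 3.3447
Critical value for a one-sided test at α = 0.1: z_α = 1.282.
Power = P(Z > 1.282 − δ) = Φ(2.063) = 0.9805.

Power ≈ 0.980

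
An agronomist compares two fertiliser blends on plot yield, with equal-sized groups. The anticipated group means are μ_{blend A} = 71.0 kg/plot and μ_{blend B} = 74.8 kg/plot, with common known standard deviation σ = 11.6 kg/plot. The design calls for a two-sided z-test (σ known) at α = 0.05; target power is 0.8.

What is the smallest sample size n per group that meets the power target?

Standardized effect: d = |μ_{blend A} − μ_{blend B}| / σ = |71.0 − 74.8| / 11.6 = 0.3276
For power 0.8 need Φ(δ − z_{0.025}) = 0.8, so δ = z_{0.025} + z_{0.20} = 1.960 + 0.842 = 2.802.
(The Φ(−δ − z_{α/2}) term is vanishingly small for δ > 0 and is dropped in the standard sample-size formula.)
δ = d·√(n/2) ⇒ n = 2(δ/d)² = 2 × (2.802 / 0.3276)² = 146.28.
Round up to the next whole unit.

n = 147 per group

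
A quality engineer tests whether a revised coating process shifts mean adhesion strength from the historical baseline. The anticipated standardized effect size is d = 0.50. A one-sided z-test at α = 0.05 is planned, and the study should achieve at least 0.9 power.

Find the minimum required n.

For power 0.9 need Φ(δ − z_{0.05}) = 0.9, so δ = z_{0.05} + z_{0.10} = 1.645 + 1.282 = 2.926.
δ = d·√n ⇒ n = (δ/d)² = (2.926 / 0.50)² = 34.26.
Round up to the next whole unit.

n = 35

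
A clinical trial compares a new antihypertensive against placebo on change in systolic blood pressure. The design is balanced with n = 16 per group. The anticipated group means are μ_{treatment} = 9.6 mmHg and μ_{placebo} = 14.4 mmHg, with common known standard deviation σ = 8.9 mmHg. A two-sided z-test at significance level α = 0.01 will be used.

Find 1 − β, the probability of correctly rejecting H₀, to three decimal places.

Power ≈ 0.147

Standardized effect: d = |μ_{treatment} − μ_{placebo}| / σ = |9.6 − 14.4| / 8.9 = 0.5393
Noncentrality parameter: δ = d·√(n/2) = 0.5393 × √(16/2) = 1.5254
Critical value for a two-sided test at α = 0.01: z_{α/2} = 2.576.
Power = Φ(δ − 2.576) + Φ(−δ − 2.576) = Φ(-1.050) + Φ(-4.101) = 0.1468 + 0.0000 = 0.1468.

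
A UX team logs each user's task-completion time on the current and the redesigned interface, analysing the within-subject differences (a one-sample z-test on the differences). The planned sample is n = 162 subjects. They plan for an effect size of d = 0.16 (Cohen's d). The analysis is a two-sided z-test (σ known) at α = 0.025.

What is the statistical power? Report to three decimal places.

Noncentrality parameter: δ = d·√n = 0.16 × √162 = 2.0365
Critical value for a two-sided test at α = 0.025: z_{α/2} = 2.241.
Power = Φ(δ − 2.241) + Φ(−δ − 2.241) = Φ(-0.205) + Φ(-4.278) = 0.4188 + 0.0000 = 0.4188.

Power ≈ 0.419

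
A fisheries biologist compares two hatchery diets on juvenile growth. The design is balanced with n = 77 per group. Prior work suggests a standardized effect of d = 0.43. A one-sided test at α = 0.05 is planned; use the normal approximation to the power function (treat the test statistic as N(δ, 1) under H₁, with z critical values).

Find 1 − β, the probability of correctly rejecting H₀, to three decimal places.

Power ≈ 0.847

Noncentrality parameter: δ = d·√(n/2) = 0.43 × √(77/2) = 2.6681
One-sided α = 0.05 → critical value z_{0.05} = 1.645.
Power = P(Z > 1.645 − δ) = Φ(1.023) = 0.8469.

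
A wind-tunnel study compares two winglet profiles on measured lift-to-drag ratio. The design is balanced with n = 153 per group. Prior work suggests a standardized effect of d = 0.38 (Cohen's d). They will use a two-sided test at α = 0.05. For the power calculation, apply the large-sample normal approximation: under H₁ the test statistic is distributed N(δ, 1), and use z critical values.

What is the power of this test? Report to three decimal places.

Power ≈ 0.914

Noncentrality parameter: δ = d·√(n/2) = 0.38 × √(153/2) = 3.3236
Critical value for a two-sided test at α = 0.05: z_{α/2} = 1.960.
Power = Φ(δ − 1.960) + Φ(−δ − 1.960) = Φ(1.364) + Φ(-5.284) = 0.9137 + 0.0000 = 0.9137.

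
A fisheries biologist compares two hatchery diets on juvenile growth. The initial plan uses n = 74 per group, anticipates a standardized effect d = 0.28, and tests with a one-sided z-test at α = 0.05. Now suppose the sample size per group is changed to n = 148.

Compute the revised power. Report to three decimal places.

With n = 148 per group: δ = d·√(n/2) = 0.28 × √(148/2) = 2.4087. Critical value z_{0.05} = 1.645.
Revised power = P(Z > 1.645 − δ) = Φ(0.764) = 0.7775.

Power ≈ 0.778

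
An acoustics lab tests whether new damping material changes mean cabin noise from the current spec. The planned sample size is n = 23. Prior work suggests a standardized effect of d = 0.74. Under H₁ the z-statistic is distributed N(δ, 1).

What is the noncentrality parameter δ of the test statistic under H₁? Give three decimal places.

δ = d·√n = 0.74 × √23 = 3.5489

δ ≈ 3.549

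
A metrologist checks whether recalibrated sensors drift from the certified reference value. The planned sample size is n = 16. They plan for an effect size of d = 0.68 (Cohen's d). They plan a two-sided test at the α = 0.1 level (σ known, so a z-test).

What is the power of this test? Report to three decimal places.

Power ≈ 0.859

Noncentrality parameter: δ = d·√n = 0.68 × √16 = 2.7200
Two-sided α = 0.1 → critical value z_{0.05} = 1.645.
Power = Φ(δ − 1.645) + Φ(−δ − 1.645) = Φ(1.075) + Φ(-4.365) = 0.8588 + 0.0000 = 0.8589.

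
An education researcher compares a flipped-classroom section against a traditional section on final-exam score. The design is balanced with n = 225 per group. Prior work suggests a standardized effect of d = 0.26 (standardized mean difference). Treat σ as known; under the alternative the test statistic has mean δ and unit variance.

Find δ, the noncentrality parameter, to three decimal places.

δ ≈ 2.758

δ = d·√(n/2) = 0.26 × √(225/2) = 2.7577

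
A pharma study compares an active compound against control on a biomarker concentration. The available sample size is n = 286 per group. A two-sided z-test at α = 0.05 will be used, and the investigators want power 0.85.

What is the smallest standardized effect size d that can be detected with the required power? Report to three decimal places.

Need Φ(δ − 1.960) = 0.85, so δ = 1.960 + 1.036 = 2.996.
(The second rejection-region term Φ(−δ − z_{α/2}) is negligible and dropped.)
δ = d·√(n/2) ⇒ d = δ/√(n/2) = 2.996/√(286/2) = 0.2506.

d ≈ 0.251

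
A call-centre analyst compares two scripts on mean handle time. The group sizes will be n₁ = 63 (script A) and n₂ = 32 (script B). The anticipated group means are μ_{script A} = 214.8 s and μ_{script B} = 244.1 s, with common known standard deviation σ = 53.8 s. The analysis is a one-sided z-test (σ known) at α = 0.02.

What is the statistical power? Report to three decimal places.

Standardized effect: d = |μ_{script A} − μ_{script B}| / σ = |214.8 − 244.1| / 53.8 = 0.5446
Noncentrality parameter: δ = d / √(1/n₁ + 1/n₂) = 0.5446 / √(1/63 + 1/32) = 2.5088
One-sided α = 0.02 → critical value z_{0.02} = 2.054.
Power = Φ(δ − 2.054) = Φ(0.455) = 0.6755.

Power ≈ 0.675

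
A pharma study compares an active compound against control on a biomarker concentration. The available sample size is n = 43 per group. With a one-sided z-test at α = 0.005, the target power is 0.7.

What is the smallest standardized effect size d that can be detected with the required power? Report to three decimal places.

Need Φ(δ − 2.576) = 0.7, so δ = 2.576 + 0.524 = 3.100.
δ = d·√(n/2) ⇒ d = δ/√(n/2) = 3.100/√(43/2) = 0.6686.

d ≈ 0.669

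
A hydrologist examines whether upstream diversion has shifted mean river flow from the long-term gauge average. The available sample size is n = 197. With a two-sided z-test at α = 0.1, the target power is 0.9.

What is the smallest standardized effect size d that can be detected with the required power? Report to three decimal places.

Required noncentrality: δ = z_{0.05} + z_{0.10} = 1.645 + 1.282 = 2.926.
(The second rejection-region term Φ(−δ − z_{α/2}) is negligible and dropped.)
δ = d·√n ⇒ d = δ/√n = 2.926/√197 = 0.2085.

d ≈ 0.208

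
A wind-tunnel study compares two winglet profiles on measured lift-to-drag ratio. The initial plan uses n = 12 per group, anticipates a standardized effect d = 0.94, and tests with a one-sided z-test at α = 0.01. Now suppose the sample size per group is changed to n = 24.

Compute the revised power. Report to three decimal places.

With n = 24 per group: δ = d·√(n/2) = 0.94 × √(24/2) = 3.2563. Critical value z_{0.01} = 2.326.
Revised power = P(Z > 2.326 − δ) = Φ(0.930) = 0.8238.

Power ≈ 0.824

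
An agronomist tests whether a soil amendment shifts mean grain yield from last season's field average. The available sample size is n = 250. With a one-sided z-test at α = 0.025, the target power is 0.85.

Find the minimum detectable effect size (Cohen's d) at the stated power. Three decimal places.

d ≈ 0.190

Need Φ(δ − 1.960) = 0.85, so δ = 1.960 + 1.036 = 2.996.
δ = d·√n ⇒ d = δ/√n = 2.996/√250 = 0.1895.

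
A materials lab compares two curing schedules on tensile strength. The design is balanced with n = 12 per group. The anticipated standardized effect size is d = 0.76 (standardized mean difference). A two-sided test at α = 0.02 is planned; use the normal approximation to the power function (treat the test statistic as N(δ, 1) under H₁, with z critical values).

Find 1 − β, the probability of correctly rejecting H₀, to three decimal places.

Noncentrality parameter: δ = d·√(n/2) = 0.76 × √(12/2) = 1.8616
Two-sided α = 0.02 → critical value z_{0.01} = 2.326.
Power = Φ(δ − 2.326) + Φ(−δ − 2.326) = Φ(-0.465) + Φ(-4.188) = 0.3211 + 0.0000 = 0.3211.

Power ≈ 0.321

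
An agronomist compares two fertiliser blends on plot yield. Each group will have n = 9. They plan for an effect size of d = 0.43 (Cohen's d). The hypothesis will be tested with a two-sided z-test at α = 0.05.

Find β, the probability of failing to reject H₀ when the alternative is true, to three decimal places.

Noncentrality parameter: δ = d·√(n/2) = 0.43 × √(9/2) = 0.9122
Critical value for a two-sided test at α = 0.05: z_{α/2} = 1.960.
Power = Φ(δ − 1.960) + Φ(−δ − 1.960) = Φ(-1.048) + Φ(-2.872) = 0.1474 + 0.0020 = 0.1494.
Type II error: β = 1 − power = 1 − 0.1494 = 0.8506.

β ≈ 0.851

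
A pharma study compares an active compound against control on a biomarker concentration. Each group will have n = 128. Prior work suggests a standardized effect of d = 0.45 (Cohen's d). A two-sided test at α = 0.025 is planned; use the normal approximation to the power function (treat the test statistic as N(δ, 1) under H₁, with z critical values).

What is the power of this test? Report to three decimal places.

Power ≈ 0.913

Noncentrality parameter: λ = d·√(n/2) = 0.45 × √(128/2) = 3.6000
Critical value for a two-sided test at α = 0.025: z_{α/2} = 2.241.
Power = Φ(λ − 2.241) + Φ(−λ − 2.241) = Φ(1.359) + Φ(-5.841) = 0.9129 + 0.0000 = 0.9129.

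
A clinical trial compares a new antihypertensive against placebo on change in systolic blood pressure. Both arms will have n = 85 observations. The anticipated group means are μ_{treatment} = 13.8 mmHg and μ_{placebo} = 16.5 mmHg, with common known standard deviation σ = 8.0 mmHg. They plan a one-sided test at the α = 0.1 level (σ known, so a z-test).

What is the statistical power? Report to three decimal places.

Standardized effect: d = |μ_{treatment} − μ_{placebo}| / σ = |13.8 − 16.5| / 8.0 = 0.3375
Noncentrality parameter: δ = d·√(n/2) = 0.3375 × √(85/2) = 2.2002
Critical value for a one-sided test at α = 0.1: z_α = 1.282.
Power = P(Z > 1.282 − δ) = Φ(0.919) = 0.8209.

Power ≈ 0.821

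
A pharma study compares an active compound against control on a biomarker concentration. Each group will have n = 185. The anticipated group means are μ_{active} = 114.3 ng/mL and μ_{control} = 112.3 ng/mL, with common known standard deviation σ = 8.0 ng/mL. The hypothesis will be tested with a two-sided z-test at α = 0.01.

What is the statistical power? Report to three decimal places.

Standardized effect: d = |μ_{active} − μ_{control}| / σ = |114.3 − 112.3| / 8.0 = 0.2500
Noncentrality parameter: δ = d·√(n/2) = 0.2500 × √(185/2) = 2.4044
Critical value for a two-sided test at α = 0.01: z_{α/2} = 2.576.
Power = Φ(δ − 2.576) + Φ(−δ − 2.576) = Φ(-0.171) + Φ(-4.980) = 0.4320 + 0.0000 = 0.4320.

Power ≈ 0.432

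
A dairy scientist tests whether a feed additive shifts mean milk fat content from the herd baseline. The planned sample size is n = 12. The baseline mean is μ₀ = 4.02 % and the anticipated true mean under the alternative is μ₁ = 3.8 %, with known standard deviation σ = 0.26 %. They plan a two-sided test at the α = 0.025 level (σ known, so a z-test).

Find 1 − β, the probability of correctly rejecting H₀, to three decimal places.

Power ≈ 0.755

Standardized effect: d = |μ₁ − μ₀| / σ = |3.8 − 4.02| / 0.26 = 0.8462
Noncentrality parameter: δ = d·√n = 0.8462 × √12 = 2.9312
Two-sided α = 0.025 → critical value z_{0.0125} = 2.241.
Power = Φ(δ − 2.241) + Φ(−δ − 2.241) = Φ(0.690) + Φ(-5.173) = 0.7548 + 0.0000 = 0.7548.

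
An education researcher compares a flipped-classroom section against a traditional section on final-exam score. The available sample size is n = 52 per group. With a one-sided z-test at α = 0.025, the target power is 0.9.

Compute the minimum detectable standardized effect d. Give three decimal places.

Need Φ(δ − 1.960) = 0.9, so δ = 1.960 + 1.282 = 3.242.
δ = d·√(n/2) ⇒ d = δ/√(n/2) = 3.242/√(52/2) = 0.6357.

d ≈ 0.636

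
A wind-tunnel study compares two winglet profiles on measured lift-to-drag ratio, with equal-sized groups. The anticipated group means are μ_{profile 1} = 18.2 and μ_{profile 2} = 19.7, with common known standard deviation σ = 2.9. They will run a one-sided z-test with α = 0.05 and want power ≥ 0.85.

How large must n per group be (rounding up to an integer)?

Standardized effect: d = |μ_{profile 1} − μ_{profile 2}| / σ = |18.2 − 19.7| / 2.9 = 0.5172
For power 0.85 need Φ(δ − z_{0.05}) = 0.85, so δ = z_{0.05} + z_{0.15} = 1.645 + 1.036 = 2.681.
δ = d·√(n/2) ⇒ n = 2(δ/d)² = 2 × (2.681 / 0.5172)² = 53.74.
Rounding up, n = 54 per group.

n = 54 per group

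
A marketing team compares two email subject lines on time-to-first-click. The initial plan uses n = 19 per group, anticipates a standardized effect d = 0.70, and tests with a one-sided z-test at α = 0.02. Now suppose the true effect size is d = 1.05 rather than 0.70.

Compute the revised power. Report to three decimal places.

Power ≈ 0.882

With d = 1.05: δ = d·√(n/2) = 1.05 × √(19/2) = 3.2363. Critical value z_{0.02} = 2.054.
Revised power = P(Z > 2.054 − δ) = Φ(1.183) = 0.8815.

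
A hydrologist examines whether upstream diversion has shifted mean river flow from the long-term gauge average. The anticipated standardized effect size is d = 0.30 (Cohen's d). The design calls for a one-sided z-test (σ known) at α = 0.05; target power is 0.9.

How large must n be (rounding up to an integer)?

Set Φ(δ − 1.645) = 0.9; then δ − 1.645 = Φ⁻¹(0.9) = 1.282, giving δ = 2.926.
δ = d·√n ⇒ n = (δ/d)² = (2.926 / 0.30)² = 95.15.
Rounding up, n = 96.

n = 96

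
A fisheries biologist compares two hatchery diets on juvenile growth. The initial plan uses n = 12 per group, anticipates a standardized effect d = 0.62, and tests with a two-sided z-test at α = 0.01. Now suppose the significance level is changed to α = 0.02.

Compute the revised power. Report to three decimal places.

δ = d·√(n/2) = 0.62 × √(12/2) = 1.5187 (unchanged). New critical value: z_{0.01} = 2.326.
Revised power = Φ(δ − 2.326) + Φ(−δ − 2.326) = Φ(-0.808) + Φ(-3.845) = 0.2096 + 0.0001 = 0.2097.

Power ≈ 0.210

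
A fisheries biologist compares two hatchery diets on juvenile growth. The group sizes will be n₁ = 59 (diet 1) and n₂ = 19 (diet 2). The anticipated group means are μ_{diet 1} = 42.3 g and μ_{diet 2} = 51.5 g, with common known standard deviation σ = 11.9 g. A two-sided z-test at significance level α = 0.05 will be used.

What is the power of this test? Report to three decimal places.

Power ≈ 0.834

Standardized effect: d = |μ_{diet 1} − μ_{diet 2}| / σ = |42.3 − 51.5| / 11.9 = 0.7731
Noncentrality parameter: δ = d / √(1/n₁ + 1/n₂) = 0.7731 / √(1/59 + 1/19) = 2.9309
Critical value for a two-sided test at α = 0.05: z_{α/2} = 1.960.
Power = Φ(δ − 1.960) + Φ(−δ − 1.960) = Φ(0.971) + Φ(-4.891) = 0.8342 + 0.0000 = 0.8342.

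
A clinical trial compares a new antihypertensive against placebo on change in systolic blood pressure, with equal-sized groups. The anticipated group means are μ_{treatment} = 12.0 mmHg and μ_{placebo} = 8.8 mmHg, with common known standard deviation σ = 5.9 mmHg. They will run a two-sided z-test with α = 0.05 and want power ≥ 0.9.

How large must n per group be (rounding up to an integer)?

Standardized effect: d = |μ_{treatment} − μ_{placebo}| / σ = |12.0 − 8.8| / 5.9 = 0.5424
For power 0.9 need Φ(δ − z_{0.025}) = 0.9, so δ = z_{0.025} + z_{0.10} = 1.960 + 1.282 = 3.242.
(The Φ(−δ − z_{α/2}) term is vanishingly small for δ > 0 and is dropped in the standard sample-size formula.)
δ = d·√(n/2) ⇒ n = 2(δ/d)² = 2 × (3.242 / 0.5424)² = 71.44.
Rounding up, n = 72 per group.

n = 72 per group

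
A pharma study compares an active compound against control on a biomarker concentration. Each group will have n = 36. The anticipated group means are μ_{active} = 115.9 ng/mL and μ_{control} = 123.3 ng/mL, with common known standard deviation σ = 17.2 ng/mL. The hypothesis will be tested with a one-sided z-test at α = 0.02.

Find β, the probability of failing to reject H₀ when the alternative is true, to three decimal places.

Standardized effect: d = |μ_{active} − μ_{control}| / σ = |115.9 − 123.3| / 17.2 = 0.4302
Noncentrality parameter: δ = d·√(n/2) = 0.4302 × √(36/2) = 1.8253
Critical value for a one-sided test at α = 0.02: z_α = 2.054.
Power = P(Z > 2.054 − δ) = Φ(-0.228) = 0.4097.
Type II error: β = 1 − power = 1 − 0.4097 = 0.5903.

β ≈ 0.590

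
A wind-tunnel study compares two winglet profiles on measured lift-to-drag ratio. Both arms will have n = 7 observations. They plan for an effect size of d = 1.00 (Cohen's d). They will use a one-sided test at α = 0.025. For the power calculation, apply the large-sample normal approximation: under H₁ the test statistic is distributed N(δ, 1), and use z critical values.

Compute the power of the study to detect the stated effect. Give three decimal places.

Power ≈ 0.464

Noncentrality parameter: δ = d·√(n/2) = 1.00 × √(7/2) = 1.8708
One-sided α = 0.025 → critical value z_{0.025} = 1.960.
Power = Φ(δ − 1.960) = Φ(-0.089) = 0.4645.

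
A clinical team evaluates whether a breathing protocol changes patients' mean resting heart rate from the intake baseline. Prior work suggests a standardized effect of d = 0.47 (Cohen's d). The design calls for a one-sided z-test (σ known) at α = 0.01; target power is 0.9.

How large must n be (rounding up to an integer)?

Set Φ(δ − 2.326) = 0.9; then δ − 2.326 = Φ⁻¹(0.9) = 1.282, giving δ = 3.608.
δ = d·√n ⇒ n = (δ/d)² = (3.608 / 0.47)² = 58.93.
Round up to the next whole unit.

n = 59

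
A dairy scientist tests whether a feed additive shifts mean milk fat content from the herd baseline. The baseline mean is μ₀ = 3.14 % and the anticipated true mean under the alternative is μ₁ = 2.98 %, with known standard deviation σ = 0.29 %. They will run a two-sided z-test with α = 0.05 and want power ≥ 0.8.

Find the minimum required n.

Standardized effect: d = |μ₁ − μ₀| / σ = |2.98 − 3.14| / 0.29 = 0.5517
Set Φ(δ − 1.960) = 0.8; then δ − 1.960 = Φ⁻¹(0.8) = 0.842, giving δ = 2.802.
(Ignoring the negligible lower-tail rejection probability gives the usual closed-form inversion.)
δ = d·√n ⇒ n = (δ/d)² = (2.802 / 0.5517)² = 25.78.
Round up to the next whole unit.

n = 26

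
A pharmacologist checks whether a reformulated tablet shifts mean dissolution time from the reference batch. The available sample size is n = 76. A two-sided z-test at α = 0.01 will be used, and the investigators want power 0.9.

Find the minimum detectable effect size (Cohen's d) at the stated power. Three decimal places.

d ≈ 0.442

Required noncentrality: δ = z_{0.005} + z_{0.10} = 2.576 + 1.282 = 3.857.
(Lower-tail contribution to power is negligible for δ > 0.)
δ = d·√n ⇒ d = δ/√n = 3.857/√76 = 0.4425.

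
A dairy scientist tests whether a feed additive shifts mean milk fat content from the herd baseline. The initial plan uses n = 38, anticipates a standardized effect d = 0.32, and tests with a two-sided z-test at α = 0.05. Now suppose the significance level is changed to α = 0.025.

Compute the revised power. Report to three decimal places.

Power ≈ 0.394

δ = d·√n = 0.32 × √38 = 1.9726 (unchanged). New critical value: z_{0.0125} = 2.241.
Revised power = Φ(δ − 2.241) + Φ(−δ − 2.241) = Φ(-0.269) + Φ(-4.214) = 0.3940 + 0.0000 = 0.3941.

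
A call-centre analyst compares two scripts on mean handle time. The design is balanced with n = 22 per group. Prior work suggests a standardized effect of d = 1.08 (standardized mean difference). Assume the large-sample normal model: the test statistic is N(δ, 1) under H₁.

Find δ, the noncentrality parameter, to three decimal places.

δ ≈ 3.582

δ = d·√(n/2) = 1.08 × √(22/2) = 3.5820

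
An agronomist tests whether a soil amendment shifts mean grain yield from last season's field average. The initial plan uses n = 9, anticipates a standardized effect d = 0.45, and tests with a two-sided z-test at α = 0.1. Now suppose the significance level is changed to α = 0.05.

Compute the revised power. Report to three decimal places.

Power ≈ 0.271

δ = d·√n = 0.45 × √9 = 1.3500 (unchanged). New critical value: z_{0.025} = 1.960.
Revised power = Φ(δ − 1.960) + Φ(−δ − 1.960) = Φ(-0.610) + Φ(-3.310) = 0.2709 + 0.0005 = 0.2714.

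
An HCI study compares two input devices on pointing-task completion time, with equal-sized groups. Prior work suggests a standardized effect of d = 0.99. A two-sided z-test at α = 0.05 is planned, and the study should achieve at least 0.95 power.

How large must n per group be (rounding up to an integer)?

Set Φ(δ − 1.960) = 0.95; then δ − 1.960 = Φ⁻¹(0.95) = 1.645, giving δ = 3.605.
(For δ > 0 the lower-tail rejection region contributes negligibly to power, so the one-term inversion is standard.)
δ = d·√(n/2) ⇒ n = 2(δ/d)² = 2 × (3.605 / 0.99)² = 26.52.
Rounding up, n = 27 per group.

n = 27 per group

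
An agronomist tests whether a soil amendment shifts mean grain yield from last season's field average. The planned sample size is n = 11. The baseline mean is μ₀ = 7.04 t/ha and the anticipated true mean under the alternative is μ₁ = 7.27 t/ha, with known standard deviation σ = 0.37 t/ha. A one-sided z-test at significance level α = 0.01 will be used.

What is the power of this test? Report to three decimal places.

Power ≈ 0.396

Standardized effect: d = |μ₁ − μ₀| / σ = |7.27 − 7.04| / 0.37 = 0.6216
Noncentrality parameter: δ = d·√n = 0.6216 × √11 = 2.0617
One-sided α = 0.01 → critical value z_{0.01} = 2.326.
Power = Φ(δ − 2.326) = Φ(-0.265) = 0.3956.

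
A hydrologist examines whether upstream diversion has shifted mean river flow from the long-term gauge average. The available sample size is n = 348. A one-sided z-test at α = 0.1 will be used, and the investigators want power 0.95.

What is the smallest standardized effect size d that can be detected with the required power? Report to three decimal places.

d ≈ 0.157

Required noncentrality: δ = z_{0.1} + z_{0.05} = 1.282 + 1.645 = 2.926.
δ = d·√n ⇒ d = δ/√n = 2.926/√348 = 0.1569.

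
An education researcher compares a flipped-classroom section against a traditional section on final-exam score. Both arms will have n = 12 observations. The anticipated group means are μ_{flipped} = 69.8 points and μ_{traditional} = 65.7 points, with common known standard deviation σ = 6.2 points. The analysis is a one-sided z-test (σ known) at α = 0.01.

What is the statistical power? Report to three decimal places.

Standardized effect: d = |μ_{flipped} − μ_{traditional}| / σ = |69.8 − 65.7| / 6.2 = 0.6613
Noncentrality parameter: δ = d·√(n/2) = 0.6613 × √(12/2) = 1.6198
One-sided α = 0.01 → critical value z_{0.01} = 2.326.
Power = Φ(δ − 2.326) = Φ(-0.707) = 0.2399.

Power ≈ 0.240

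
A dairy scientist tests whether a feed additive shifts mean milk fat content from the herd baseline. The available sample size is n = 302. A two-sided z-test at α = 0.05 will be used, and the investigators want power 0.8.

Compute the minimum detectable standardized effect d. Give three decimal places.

Required noncentrality: δ = z_{0.025} + z_{0.20} = 1.960 + 0.842 = 2.802.
(The second rejection-region term Φ(−δ − z_{α/2}) is negligible and dropped.)
δ = d·√n ⇒ d = δ/√n = 2.802/√302 = 0.1612.

d ≈ 0.161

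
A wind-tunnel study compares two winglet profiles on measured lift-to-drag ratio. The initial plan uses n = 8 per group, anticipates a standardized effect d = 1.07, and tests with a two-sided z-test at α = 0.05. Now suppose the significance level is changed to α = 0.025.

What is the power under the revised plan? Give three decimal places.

Power ≈ 0.460

δ = d·√(n/2) = 1.07 × √(8/2) = 2.1400 (unchanged). New critical value: z_{0.0125} = 2.241.
Revised power = Φ(δ − 2.241) + Φ(−δ − 2.241) = Φ(-0.101) + Φ(-4.381) = 0.4596 + 0.0000 = 0.4596.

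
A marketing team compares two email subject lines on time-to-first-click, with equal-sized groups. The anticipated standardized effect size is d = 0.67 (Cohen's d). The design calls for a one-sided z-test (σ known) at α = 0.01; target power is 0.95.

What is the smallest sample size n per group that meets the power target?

For power 0.95 need Φ(δ − z_{0.01}) = 0.95, so δ = z_{0.01} + z_{0.05} = 2.326 + 1.645 = 3.971.
δ = d·√(n/2) ⇒ n = 2(δ/d)² = 2 × (3.971 / 0.67)² = 70.26.
Rounding up, n = 71 per group.

n = 71 per group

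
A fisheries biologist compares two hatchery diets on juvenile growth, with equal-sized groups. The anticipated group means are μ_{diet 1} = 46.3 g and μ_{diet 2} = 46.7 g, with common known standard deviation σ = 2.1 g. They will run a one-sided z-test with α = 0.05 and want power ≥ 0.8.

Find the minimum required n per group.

n = 341 per group

Standardized effect: d = |μ_{diet 1} − μ_{diet 2}| / σ = |46.3 − 46.7| / 2.1 = 0.1905
Set Φ(δ − 1.645) = 0.8; then δ − 1.645 = Φ⁻¹(0.8) = 0.842, giving δ = 2.486.
δ = d·√(n/2) ⇒ n = 2(δ/d)² = 2 × (2.486 / 0.1905)² = 340.81.
Rounding up, n = 341 per group.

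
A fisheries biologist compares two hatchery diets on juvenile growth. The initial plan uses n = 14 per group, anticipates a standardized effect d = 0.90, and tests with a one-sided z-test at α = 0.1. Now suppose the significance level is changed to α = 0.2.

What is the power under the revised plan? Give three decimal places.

Power ≈ 0.938

δ = d·√(n/2) = 0.90 × √(14/2) = 2.3812 (unchanged). New critical value: z_{0.2} = 0.842.
Revised power = Φ(δ − 0.842) = Φ(1.540) = 0.9382.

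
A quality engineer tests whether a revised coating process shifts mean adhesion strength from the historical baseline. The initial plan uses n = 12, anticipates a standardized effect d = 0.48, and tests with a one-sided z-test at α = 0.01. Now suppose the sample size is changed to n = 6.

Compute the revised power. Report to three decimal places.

Power ≈ 0.125

With n = 6: δ = d·√n = 0.48 × √6 = 1.1758. Critical value z_{0.01} = 2.326.
Revised power = P(Z > 2.326 − δ) = Φ(-1.151) = 0.1249.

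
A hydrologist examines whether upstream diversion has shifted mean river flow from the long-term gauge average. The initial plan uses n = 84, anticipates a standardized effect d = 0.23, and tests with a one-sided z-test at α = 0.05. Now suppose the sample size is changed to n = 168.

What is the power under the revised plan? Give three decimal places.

Power ≈ 0.909

With n = 168: δ = d·√n = 0.23 × √168 = 2.9811. Critical value z_{0.05} = 1.645.
Revised power = Φ(δ − 1.645) = Φ(1.336) = 0.9093.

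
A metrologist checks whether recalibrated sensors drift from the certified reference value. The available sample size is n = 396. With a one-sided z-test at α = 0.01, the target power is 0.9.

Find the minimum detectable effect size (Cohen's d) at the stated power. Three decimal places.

d ≈ 0.181

Need Φ(δ − 2.326) = 0.9, so δ = 2.326 + 1.282 = 3.608.
δ = d·√n ⇒ d = δ/√n = 3.608/√396 = 0.1813.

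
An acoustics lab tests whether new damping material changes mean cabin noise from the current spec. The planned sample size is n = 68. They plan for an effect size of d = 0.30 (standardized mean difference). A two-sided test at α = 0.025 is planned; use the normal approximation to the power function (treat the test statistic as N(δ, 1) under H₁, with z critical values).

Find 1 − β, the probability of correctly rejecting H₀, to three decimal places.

Power ≈ 0.592

Noncentrality parameter: δ = d·√n = 0.30 × √68 = 2.4739
Two-sided α = 0.025 → critical value z_{0.0125} = 2.241.
Power = Φ(δ − 2.241) + Φ(−δ − 2.241) = Φ(0.232) + Φ(-4.715) = 0.5919 + 0.0000 = 0.5919.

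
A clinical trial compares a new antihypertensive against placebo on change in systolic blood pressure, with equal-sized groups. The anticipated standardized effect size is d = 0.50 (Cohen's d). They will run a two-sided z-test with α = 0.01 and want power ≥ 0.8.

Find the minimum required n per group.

For power 0.8 need Φ(δ − z_{0.005}) = 0.8, so δ = z_{0.005} + z_{0.20} = 2.576 + 0.842 = 3.417.
(For δ > 0 the lower-tail rejection region contributes negligibly to power, so the one-term inversion is standard.)
δ = d·√(n/2) ⇒ n = 2(δ/d)² = 2 × (3.417 / 0.50)² = 93.43.
Rounding up, n = 94 per group.

n = 94 per group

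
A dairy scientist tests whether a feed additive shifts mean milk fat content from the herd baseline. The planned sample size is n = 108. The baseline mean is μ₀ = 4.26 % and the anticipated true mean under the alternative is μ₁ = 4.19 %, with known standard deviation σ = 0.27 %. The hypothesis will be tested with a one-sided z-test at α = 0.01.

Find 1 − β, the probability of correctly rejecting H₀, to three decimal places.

Power ≈ 0.644

Standardized effect: d = |μ₁ − μ₀| / σ = |4.19 − 4.26| / 0.27 = 0.2593
Noncentrality parameter: δ = d·√n = 0.2593 × √108 = 2.6943
One-sided α = 0.01 → critical value z_{0.01} = 2.326.
Power = P(Z > 2.326 − δ) = Φ(0.368) = 0.6435.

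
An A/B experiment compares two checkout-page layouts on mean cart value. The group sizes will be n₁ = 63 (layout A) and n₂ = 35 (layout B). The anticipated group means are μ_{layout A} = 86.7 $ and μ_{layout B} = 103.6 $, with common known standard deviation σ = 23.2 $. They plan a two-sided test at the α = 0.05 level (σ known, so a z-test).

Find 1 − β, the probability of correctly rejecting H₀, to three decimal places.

Standardized effect: d = |μ_{layout A} − μ_{layout B}| / σ = |86.7 − 103.6| / 23.2 = 0.7284
Noncentrality parameter: δ = d / √(1/n₁ + 1/n₂) = 0.7284 / √(1/63 + 1/35) = 3.4553
Two-sided α = 0.05 → critical value z_{0.025} = 1.960.
Power = Φ(δ − 1.960) + Φ(−δ − 1.960) = Φ(1.495) + Φ(-5.415) = 0.9326 + 0.0000 = 0.9326.

Power ≈ 0.933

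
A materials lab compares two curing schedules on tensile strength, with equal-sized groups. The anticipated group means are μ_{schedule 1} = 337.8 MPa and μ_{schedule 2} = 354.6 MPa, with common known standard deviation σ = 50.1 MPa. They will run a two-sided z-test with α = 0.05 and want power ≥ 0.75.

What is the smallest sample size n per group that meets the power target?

Standardized effect: d = |μ_{schedule 1} − μ_{schedule 2}| / σ = |337.8 − 354.6| / 50.1 = 0.3353
Set Φ(δ − 1.960) = 0.75; then δ − 1.960 = Φ⁻¹(0.75) = 0.674, giving δ = 2.634.
(Ignoring the negligible lower-tail rejection probability gives the usual closed-form inversion.)
δ = d·√(n/2) ⇒ n = 2(δ/d)² = 2 × (2.634 / 0.3353)² = 123.44.
Rounding up, n = 124 per group.

n = 124 per group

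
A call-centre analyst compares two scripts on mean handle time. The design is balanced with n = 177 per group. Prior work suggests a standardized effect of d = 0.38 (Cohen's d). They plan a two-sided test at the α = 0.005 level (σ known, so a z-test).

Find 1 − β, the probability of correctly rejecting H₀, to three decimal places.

Noncentrality parameter: δ = d·√(n/2) = 0.38 × √(177/2) = 3.5748
Critical value for a two-sided test at α = 0.005: z_{α/2} = 2.807.
Power = Φ(δ − 2.807) + Φ(−δ − 2.807) = Φ(0.768) + Φ(-6.382) = 0.7787 + 0.0000 = 0.7787.

Power ≈ 0.779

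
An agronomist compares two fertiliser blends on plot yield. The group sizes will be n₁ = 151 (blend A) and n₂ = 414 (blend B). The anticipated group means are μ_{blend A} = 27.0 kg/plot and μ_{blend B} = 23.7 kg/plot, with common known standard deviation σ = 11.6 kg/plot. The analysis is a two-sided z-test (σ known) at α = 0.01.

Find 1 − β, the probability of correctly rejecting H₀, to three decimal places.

Standardized effect: d = |μ_{blend A} − μ_{blend B}| / σ = |27.0 − 23.7| / 11.6 = 0.2845
Noncentrality parameter: δ = d / √(1/n₁ + 1/n₂) = 0.2845 / √(1/151 + 1/414) = 2.9924
Critical value for a two-sided test at α = 0.01: z_{α/2} = 2.576.
Power = Φ(δ − 2.576) + Φ(−δ − 2.576) = Φ(0.417) + Φ(-5.568) = 0.6615 + 0.0000 = 0.6615.

Power ≈ 0.662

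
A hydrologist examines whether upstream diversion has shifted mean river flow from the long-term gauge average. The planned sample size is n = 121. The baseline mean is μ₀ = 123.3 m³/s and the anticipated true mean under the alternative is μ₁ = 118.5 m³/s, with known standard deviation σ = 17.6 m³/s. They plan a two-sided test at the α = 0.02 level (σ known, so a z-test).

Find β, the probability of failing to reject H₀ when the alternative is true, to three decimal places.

Standardized effect: d = |μ₁ − μ₀| / σ = |118.5 − 123.3| / 17.6 = 0.2727
Noncentrality parameter: δ = d·√n = 0.2727 × √121 = 3.0000
Critical value for a two-sided test at α = 0.02: z_{α/2} = 2.326.
Power = Φ(δ − 2.326) + Φ(−δ − 2.326) = Φ(0.674) + Φ(-5.326) = 0.7497 + 0.0000 = 0.7497.
Type II error: β = 1 − power = 1 − 0.7497 = 0.2503.

β ≈ 0.250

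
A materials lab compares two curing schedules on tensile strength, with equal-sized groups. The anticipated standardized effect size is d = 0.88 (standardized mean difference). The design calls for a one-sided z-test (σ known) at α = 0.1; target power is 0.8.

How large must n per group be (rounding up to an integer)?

Set Φ(δ − 1.282) = 0.8; then δ − 1.282 = Φ⁻¹(0.8) = 0.842, giving δ = 2.123.
δ = d·√(n/2) ⇒ n = 2(δ/d)² = 2 × (2.123 / 0.88)² = 11.64.
Rounding up, n = 12 per group.

n = 12 per group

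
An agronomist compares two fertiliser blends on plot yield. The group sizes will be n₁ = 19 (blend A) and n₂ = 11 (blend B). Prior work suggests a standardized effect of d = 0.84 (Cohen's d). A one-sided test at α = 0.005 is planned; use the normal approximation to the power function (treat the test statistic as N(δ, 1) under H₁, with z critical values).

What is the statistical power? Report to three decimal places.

Noncentrality parameter: δ = d / √(1/n₁ + 1/n₂) = 0.84 / √(1/19 + 1/11) = 2.2171
One-sided α = 0.005 → critical value z_{0.005} = 2.576.
Power = P(Z > 2.576 − δ) = Φ(-0.359) = 0.3599.

Power ≈ 0.360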